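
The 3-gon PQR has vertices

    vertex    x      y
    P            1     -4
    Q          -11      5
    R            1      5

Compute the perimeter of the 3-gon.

36

|PQ| = √((-12)² + (9)²) = √225 = 15
|QR| = √((12)² + (0)²) = √144 = 12
|RP| = √((0)² + (-9)²) = √81 = 9
Perimeter = 15 + 12 + 9 = 36.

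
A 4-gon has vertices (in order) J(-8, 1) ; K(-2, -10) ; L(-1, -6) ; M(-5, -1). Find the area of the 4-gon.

21

Σ = (82) + (2) + (-29) + (-13) = 42
Area = |Σ|/2 = 21.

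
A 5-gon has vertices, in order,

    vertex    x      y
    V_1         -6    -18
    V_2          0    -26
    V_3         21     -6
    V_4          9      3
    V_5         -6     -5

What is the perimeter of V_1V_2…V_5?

84

|V_1V_2| = √((6)² + (-8)²) = √100 = 10
|V_2V_3| = √((21)² + (20)²) = √841 = 29
|V_3V_4| = √((-12)² + (9)²) = √225 = 15
|V_4V_5| = √((-15)² + (-8)²) = √289 = 17
|V_5V_1| = √((0)² + (-13)²) = √169 = 13
Perimeter = 10 + 29 + 15 + 17 + 13 = 84.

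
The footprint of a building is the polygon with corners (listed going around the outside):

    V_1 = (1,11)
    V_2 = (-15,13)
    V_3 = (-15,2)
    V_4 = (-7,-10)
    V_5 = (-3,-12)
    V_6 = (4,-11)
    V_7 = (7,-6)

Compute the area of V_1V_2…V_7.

V_1→V_2: (1)(13) − (-15)(11) = 178
V_2→V_3: (-15)(2) − (-15)(13) = 165
V_3→V_4: (-15)(-10) − (-7)(2) = 164
V_4→V_5: (-7)(-12) − (-3)(-10) = 54
V_5→V_6: (-3)(-11) − (4)(-12) = 81
V_6→V_7: (4)(-6) − (7)(-11) = 53
V_7→V_1: (7)(11) − (1)(-6) = 83
Σ = 778
Area = |Σ|/2 = 389.

389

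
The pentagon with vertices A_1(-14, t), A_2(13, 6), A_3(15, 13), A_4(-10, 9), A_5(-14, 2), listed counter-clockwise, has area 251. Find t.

Write out the shoelace sum; only the two edges meeting at A_1 involve t:
2·Area = [((-14)·t − (-14)·2) + ((-14)·6 − 13·t)] + 450
       = -27·t + 394 = 502
⇒ t = -4.

-4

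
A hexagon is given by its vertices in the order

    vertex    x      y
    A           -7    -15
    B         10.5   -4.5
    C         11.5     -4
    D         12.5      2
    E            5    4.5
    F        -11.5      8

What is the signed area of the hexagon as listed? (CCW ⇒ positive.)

319.125

Apply Gauss's area formula: 2A = Σ (x_i·y_{i+1} − x_{i+1}·y_i), indices taken mod 6.
Σ = (189) + (9.75) + (73) + (46.25) + (91.75) + (228.5) = 638.25
Signed area = Σ/2 = 319.125 (positive ⇒ counter-clockwise traversal).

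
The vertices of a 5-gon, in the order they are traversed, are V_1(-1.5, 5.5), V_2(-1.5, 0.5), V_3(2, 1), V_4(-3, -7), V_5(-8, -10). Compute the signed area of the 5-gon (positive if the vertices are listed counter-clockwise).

-45.5

Apply the shoelace (surveyor's) formula: 2A = Σ (x_i·y_{i+1} − x_{i+1}·y_i), indices taken mod 5.
Σ = (7.5) + (-2.5) + (-11) + (-26) + (-59) = -91
Signed area = Σ/2 = -45.5 (negative ⇒ clockwise traversal).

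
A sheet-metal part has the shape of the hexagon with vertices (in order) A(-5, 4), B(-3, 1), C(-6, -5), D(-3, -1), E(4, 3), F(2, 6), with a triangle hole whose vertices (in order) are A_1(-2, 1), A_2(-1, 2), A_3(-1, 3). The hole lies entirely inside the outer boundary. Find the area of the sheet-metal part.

Outer boundary:
Apply Gauss's area formula: 2A = Σ (x_i·y_{i+1} − x_{i+1}·y_i), indices taken mod 6.
Σ = (7) + (21) + (-9) + (-5) + (18) + (38) = 70
Area = |Σ|/2 = 35.
Hole:
Cross-terms: -3, -1, 5  ⇒  Σ = 1
Area = |Σ|/2 = 0.5.
Net area = 35 − 0.5 = 34.5.

34.5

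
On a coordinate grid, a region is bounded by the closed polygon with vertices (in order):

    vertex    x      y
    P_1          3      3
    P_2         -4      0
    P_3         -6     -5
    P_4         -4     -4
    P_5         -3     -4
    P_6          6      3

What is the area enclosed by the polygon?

32

Apply the shoelace formula: 2A = Σ (x_i·y_{i+1} − x_{i+1}·y_i), indices taken mod 6.
Σ = (12) + (20) + (4) + (4) + (15) + (9) = 64
Area = |Σ|/2 = 32.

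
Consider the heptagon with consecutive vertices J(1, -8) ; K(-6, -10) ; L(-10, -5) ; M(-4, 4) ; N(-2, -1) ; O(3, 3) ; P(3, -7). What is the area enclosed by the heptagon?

Apply the shoelace formula: 2A = Σ (x_i·y_{i+1} − x_{i+1}·y_i), indices taken mod 7.
Cross-terms: -58, -70, -60, 12, -3, -30, -17  ⇒  Σ = -226
Area = |Σ|/2 = 113.

113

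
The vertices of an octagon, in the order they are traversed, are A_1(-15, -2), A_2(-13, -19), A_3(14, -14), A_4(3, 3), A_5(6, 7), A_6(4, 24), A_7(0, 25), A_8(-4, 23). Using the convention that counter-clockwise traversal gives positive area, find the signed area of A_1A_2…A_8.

Apply the shoelace formula: 2A = Σ (x_i·y_{i+1} − x_{i+1}·y_i), indices taken mod 8.
Σ = (259) + (448) + (84) + (3) + (116) + (100) + (100) + (353) = 1463
Signed area = Σ/2 = 731.5 (positive ⇒ counter-clockwise traversal).

731.5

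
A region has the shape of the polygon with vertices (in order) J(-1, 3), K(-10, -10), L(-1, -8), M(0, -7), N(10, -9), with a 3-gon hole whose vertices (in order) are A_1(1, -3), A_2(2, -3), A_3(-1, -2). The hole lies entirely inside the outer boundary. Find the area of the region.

103.5

Outer boundary:
Apply Gauss's area formula: 2A = Σ (x_i·y_{i+1} − x_{i+1}·y_i), indices taken mod 5.
Σ = (40) + (70) + (7) + (70) + (21) = 208
Area = |Σ|/2 = 104.
Hole:
Cross-terms: 3, -7, 5  ⇒  Σ = 1
Area = |Σ|/2 = 0.5.
Net area = 104 − 0.5 = 103.5.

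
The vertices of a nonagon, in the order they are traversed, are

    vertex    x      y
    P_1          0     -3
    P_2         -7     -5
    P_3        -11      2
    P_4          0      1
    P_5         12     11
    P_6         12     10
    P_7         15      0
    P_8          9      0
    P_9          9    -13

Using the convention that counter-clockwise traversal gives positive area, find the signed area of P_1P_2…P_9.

-209.5

Apply the surveyor's formula: 2A = Σ (x_i·y_{i+1} − x_{i+1}·y_i), indices taken mod 9.
P_1→P_2: (0)(-5) − (-7)(-3) = -21
P_2→P_3: (-7)(2) − (-11)(-5) = -69
P_3→P_4: (-11)(1) − (0)(2) = -11
P_4→P_5: (0)(11) − (12)(1) = -12
P_5→P_6: (12)(10) − (12)(11) = -12
P_6→P_7: (12)(0) − (15)(10) = -150
P_7→P_8: (15)(0) − (9)(0) = 0
P_8→P_9: (9)(-13) − (9)(0) = -117
P_9→P_1: (9)(-3) − (0)(-13) = -27
Σ = -419
Signed area = Σ/2 = -209.5 (negative ⇒ clockwise traversal).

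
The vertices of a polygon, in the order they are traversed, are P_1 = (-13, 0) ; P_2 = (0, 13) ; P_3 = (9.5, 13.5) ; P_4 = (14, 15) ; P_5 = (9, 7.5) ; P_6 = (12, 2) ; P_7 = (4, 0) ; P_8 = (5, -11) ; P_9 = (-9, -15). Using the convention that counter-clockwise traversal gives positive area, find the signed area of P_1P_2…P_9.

-431

Apply Gauss's area formula: 2A = Σ (x_i·y_{i+1} − x_{i+1}·y_i), indices taken mod 9.
Σ = (-169) + (-123.5) + (-46.5) + (-30) + (-72) + (-8) + (-44) + (-174) + (-195) = -862
Signed area = Σ/2 = -431 (negative ⇒ clockwise traversal).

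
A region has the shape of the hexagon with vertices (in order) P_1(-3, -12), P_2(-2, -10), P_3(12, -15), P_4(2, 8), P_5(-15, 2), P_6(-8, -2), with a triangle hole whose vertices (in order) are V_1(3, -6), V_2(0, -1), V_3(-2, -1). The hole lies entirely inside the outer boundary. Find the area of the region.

266

Outer boundary:
Cross-terms: 6, 150, 126, 124, 46, 90  ⇒  Σ = 542
Area = |Σ|/2 = 271.
Hole:
Apply Gauss's area formula: 2A = Σ (x_i·y_{i+1} − x_{i+1}·y_i), indices taken mod 3.
Σ = (-3) + (-2) + (15) = 10
Area = |Σ|/2 = 5.
Net area = 271 − 5 = 266.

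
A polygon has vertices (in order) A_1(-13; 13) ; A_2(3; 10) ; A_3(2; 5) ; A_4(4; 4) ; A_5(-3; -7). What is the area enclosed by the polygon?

166

Σ = (-169) + (-5) + (-12) + (-16) + (-130) = -332
Area = |Σ|/2 = 166.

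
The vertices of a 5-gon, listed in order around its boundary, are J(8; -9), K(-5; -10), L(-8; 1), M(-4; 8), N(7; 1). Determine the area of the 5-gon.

Apply the shoelace (surveyor's) formula: 2A = Σ (x_i·y_{i+1} − x_{i+1}·y_i), indices taken mod 5.
J→K: (8)(-10) − (-5)(-9) = -125
K→L: (-5)(1) − (-8)(-10) = -85
L→M: (-8)(8) − (-4)(1) = -60
M→N: (-4)(1) − (7)(8) = -60
N→J: (7)(-9) − (8)(1) = -71
Σ = -401
Area = |Σ|/2 = 200.5.

200.5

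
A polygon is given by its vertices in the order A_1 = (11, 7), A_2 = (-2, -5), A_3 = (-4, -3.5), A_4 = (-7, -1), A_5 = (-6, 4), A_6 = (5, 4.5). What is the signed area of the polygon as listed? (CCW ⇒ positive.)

-85

Apply the shoelace formula: 2A = Σ (x_i·y_{i+1} − x_{i+1}·y_i), indices taken mod 6.
Σ = (-41) + (-13) + (-20.5) + (-34) + (-47) + (-14.5) = -170
Signed area = Σ/2 = -85 (negative ⇒ clockwise traversal).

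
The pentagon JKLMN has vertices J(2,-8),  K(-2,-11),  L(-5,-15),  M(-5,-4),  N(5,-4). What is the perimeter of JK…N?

36

|JK| = √((-4)² + (-3)²) = √25 = 5
|KL| = √((-3)² + (-4)²) = √25 = 5
|LM| = √((0)² + (11)²) = √121 = 11
|MN| = √((10)² + (0)²) = √100 = 10
|NJ| = √((-3)² + (-4)²) = √25 = 5
Perimeter = 5 + 5 + 11 + 10 + 5 = 36.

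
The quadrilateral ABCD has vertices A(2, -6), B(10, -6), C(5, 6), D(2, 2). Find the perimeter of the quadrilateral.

|AB| = √((8)² + (0)²) = √64 = 8
|BC| = √((-5)² + (12)²) = √169 = 13
|CD| = √((-3)² + (-4)²) = √25 = 5
|DA| = √((0)² + (-8)²) = √64 = 8
Perimeter = 8 + 13 + 5 + 8 = 34.

34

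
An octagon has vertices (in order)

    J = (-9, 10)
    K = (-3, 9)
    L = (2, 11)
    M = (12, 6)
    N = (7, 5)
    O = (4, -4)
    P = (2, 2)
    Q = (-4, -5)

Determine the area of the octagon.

J→K: (-9)(9) − (-3)(10) = -51
K→L: (-3)(11) − (2)(9) = -51
L→M: (2)(6) − (12)(11) = -120
M→N: (12)(5) − (7)(6) = 18
N→O: (7)(-4) − (4)(5) = -48
O→P: (4)(2) − (2)(-4) = 16
P→Q: (2)(-5) − (-4)(2) = -2
Q→J: (-4)(10) − (-9)(-5) = -85
Σ = -323
Area = |Σ|/2 = 161.5.

161.5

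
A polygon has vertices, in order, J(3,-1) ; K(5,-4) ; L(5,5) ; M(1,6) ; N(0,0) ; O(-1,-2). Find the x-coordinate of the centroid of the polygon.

Apply the shoelace formula. First the cross-terms c_i = x_i·y_{i+1} − x_{i+1}·y_i:
  -7, 45, 25, 0, 0, 7  ⇒  2A = 70, A = 35.
Then Σ (x_i + x_{i+1})·c_i = 558, so x̄ = 558 / (6·35) = 93/35.

93/35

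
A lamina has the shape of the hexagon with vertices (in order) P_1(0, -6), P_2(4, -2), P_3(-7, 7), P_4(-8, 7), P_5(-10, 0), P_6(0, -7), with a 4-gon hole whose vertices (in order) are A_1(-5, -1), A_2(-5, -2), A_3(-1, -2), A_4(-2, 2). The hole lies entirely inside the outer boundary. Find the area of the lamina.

83

Outer boundary:
P_1→P_2: (0)(-2) − (4)(-6) = 24
P_2→P_3: (4)(7) − (-7)(-2) = 14
P_3→P_4: (-7)(7) − (-8)(7) = 7
P_4→P_5: (-8)(0) − (-10)(7) = 70
P_5→P_6: (-10)(-7) − (0)(0) = 70
P_6→P_1: (0)(-6) − (0)(-7) = 0
Σ = 185
Area = |Σ|/2 = 92.5.
Hole:
Apply the surveyor's formula: 2A = Σ (x_i·y_{i+1} − x_{i+1}·y_i), indices taken mod 4.
A_1→A_2: (-5)(-2) − (-5)(-1) = 5
A_2→A_3: (-5)(-2) − (-1)(-2) = 8
A_3→A_4: (-1)(2) − (-2)(-2) = -6
A_4→A_1: (-2)(-1) − (-5)(2) = 12
Σ = 19
Area = |Σ|/2 = 9.5.
Net area = 92.5 − 9.5 = 83.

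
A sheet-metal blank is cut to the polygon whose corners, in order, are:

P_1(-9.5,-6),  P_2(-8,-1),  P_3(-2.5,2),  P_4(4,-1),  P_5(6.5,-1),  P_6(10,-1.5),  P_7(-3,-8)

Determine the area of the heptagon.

Apply the shoelace formula: 2A = Σ (x_i·y_{i+1} − x_{i+1}·y_i), indices taken mod 7.
Cross-terms: -38.5, -18.5, -5.5, 2.5, 0.25, -84.5, -58  ⇒  Σ = -202.25
Area = |Σ|/2 = 101.125.

101.125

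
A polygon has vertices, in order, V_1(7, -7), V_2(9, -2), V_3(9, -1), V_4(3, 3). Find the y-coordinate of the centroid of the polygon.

-40/23

Apply the shoelace (surveyor's) formula. First the cross-terms c_i = x_i·y_{i+1} − x_{i+1}·y_i:
  49, 9, 30, -42  ⇒  2A = 46, A = 23.
Then Σ (y_i + y_{i+1})·c_i = -240, so ȳ = -240 / (6·23) = -40/23.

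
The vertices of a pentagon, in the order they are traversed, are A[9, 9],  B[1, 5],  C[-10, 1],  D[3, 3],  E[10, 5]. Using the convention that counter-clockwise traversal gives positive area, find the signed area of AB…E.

Cross-terms: 36, 51, -33, -15, 45  ⇒  Σ = 84
Signed area = Σ/2 = 42 (positive ⇒ counter-clockwise traversal).

42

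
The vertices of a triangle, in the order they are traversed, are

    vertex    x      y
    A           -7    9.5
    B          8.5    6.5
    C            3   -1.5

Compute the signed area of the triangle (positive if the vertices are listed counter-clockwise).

-70.25

Apply the shoelace (surveyor's) formula: 2A = Σ (x_i·y_{i+1} − x_{i+1}·y_i), indices taken mod 3.
Σ = (-126.25) + (-32.25) + (18) = -140.5
Signed area = Σ/2 = -70.25 (negative ⇒ clockwise traversal).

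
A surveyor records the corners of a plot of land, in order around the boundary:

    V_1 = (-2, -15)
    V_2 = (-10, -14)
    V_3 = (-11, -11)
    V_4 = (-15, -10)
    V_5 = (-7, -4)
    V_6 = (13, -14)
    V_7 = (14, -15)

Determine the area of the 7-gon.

Σ = (-122) + (-44) + (-55) + (-10) + (150) + (1) + (-240) = -320
Area = |Σ|/2 = 160.

160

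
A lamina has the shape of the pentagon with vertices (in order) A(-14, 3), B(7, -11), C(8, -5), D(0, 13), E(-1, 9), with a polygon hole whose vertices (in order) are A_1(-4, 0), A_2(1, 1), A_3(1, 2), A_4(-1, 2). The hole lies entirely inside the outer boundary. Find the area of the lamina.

208.5

Outer boundary:
Σ = (133) + (53) + (104) + (13) + (123) = 426
Area = |Σ|/2 = 213.
Hole:
Apply the surveyor's formula: 2A = Σ (x_i·y_{i+1} − x_{i+1}·y_i), indices taken mod 4.
Σ = (-4) + (1) + (4) + (8) = 9
Area = |Σ|/2 = 4.5.
Net area = 213 − 4.5 = 208.5.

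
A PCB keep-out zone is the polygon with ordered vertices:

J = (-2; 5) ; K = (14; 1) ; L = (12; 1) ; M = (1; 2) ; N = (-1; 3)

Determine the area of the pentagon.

20.5

Apply the shoelace (surveyor's) formula: 2A = Σ (x_i·y_{i+1} − x_{i+1}·y_i), indices taken mod 5.
Cross-terms: -72, 2, 23, 5, 1  ⇒  Σ = -41
Area = |Σ|/2 = 20.5.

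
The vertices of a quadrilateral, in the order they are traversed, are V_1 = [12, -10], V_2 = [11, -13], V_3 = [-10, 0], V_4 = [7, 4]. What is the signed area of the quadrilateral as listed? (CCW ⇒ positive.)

-167

Σ = (-46) + (-130) + (-40) + (-118) = -334
Signed area = Σ/2 = -167 (negative ⇒ clockwise traversal).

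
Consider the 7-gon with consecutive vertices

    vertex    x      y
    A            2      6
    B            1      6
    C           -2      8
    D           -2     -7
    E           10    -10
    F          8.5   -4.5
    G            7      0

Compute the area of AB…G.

129.75

Cross-terms: 6, 20, 30, 90, 40, 31.5, 42  ⇒  Σ = 259.5
Area = |Σ|/2 = 129.75.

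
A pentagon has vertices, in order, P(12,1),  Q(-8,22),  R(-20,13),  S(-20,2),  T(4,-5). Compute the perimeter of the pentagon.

|PQ| = √((-20)² + (21)²) = √841 = 29
|QR| = √((-12)² + (-9)²) = √225 = 15
|RS| = √((0)² + (-11)²) = √121 = 11
|ST| = √((24)² + (-7)²) = √625 = 25
|TP| = √((8)² + (6)²) = √100 = 10
Perimeter = 29 + 15 + 11 + 25 + 10 = 90.

90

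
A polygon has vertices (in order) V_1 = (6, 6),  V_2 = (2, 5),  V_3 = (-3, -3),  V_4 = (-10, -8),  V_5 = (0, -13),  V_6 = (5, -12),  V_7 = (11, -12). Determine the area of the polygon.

Apply the surveyor's formula: 2A = Σ (x_i·y_{i+1} − x_{i+1}·y_i), indices taken mod 7.
Cross-terms: 18, 9, -6, 130, 65, 72, 138  ⇒  Σ = 426
Area = |Σ|/2 = 213.

213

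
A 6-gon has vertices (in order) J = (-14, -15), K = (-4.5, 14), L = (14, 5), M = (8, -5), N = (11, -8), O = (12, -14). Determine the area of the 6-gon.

Apply the shoelace (surveyor's) formula: 2A = Σ (x_i·y_{i+1} − x_{i+1}·y_i), indices taken mod 6.
Σ = (-263.5) + (-218.5) + (-110) + (-9) + (-58) + (-376) = -1035
Area = |Σ|/2 = 517.5.

517.5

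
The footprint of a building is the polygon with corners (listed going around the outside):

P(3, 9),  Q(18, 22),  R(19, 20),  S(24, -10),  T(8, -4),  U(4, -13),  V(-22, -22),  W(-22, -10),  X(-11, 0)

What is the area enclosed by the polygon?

Apply the shoelace (surveyor's) formula: 2A = Σ (x_i·y_{i+1} − x_{i+1}·y_i), indices taken mod 9.
Σ = (-96) + (-58) + (-670) + (-16) + (-88) + (-374) + (-264) + (-110) + (-99) = -1775
Area = |Σ|/2 = 887.5.

887.5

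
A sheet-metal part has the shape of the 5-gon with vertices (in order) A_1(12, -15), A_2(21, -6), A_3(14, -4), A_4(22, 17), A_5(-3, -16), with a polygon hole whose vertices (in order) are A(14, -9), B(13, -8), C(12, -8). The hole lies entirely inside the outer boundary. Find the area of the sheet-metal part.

252

Outer boundary:
Σ = (243) + (0) + (326) + (-301) + (237) = 505
Area = |Σ|/2 = 252.5.
Hole:
Apply the shoelace (surveyor's) formula: 2A = Σ (x_i·y_{i+1} − x_{i+1}·y_i), indices taken mod 3.
A→B: (14)(-8) − (13)(-9) = 5
B→C: (13)(-8) − (12)(-8) = -8
C→A: (12)(-9) − (14)(-8) = 4
Σ = 1
Area = |Σ|/2 = 0.5.
Net area = 252.5 − 0.5 = 252.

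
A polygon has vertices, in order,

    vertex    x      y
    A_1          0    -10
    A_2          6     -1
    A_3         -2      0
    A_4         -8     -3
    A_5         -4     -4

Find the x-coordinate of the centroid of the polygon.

Apply Gauss's area formula. First the cross-terms c_i = x_i·y_{i+1} − x_{i+1}·y_i:
  60, -2, 6, 20, 40  ⇒  2A = 124, A = 62.
Then Σ (x_i + x_{i+1})·c_i = -108, so x̄ = -108 / (6·62) = -9/31.

-9/31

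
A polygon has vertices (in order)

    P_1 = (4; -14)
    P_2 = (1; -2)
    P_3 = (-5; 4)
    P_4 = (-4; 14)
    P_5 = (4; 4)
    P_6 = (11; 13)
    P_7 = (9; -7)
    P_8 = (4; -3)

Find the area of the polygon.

177.5

Apply the shoelace formula: 2A = Σ (x_i·y_{i+1} − x_{i+1}·y_i), indices taken mod 8.
Σ = (6) + (-6) + (-54) + (-72) + (8) + (-194) + (1) + (-44) = -355
Area = |Σ|/2 = 177.5.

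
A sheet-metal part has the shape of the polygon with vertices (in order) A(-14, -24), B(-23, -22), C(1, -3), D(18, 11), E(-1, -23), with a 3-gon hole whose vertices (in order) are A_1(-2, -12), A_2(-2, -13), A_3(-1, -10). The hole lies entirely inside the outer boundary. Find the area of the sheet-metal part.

394

Outer boundary:
Apply the shoelace (surveyor's) formula: 2A = Σ (x_i·y_{i+1} − x_{i+1}·y_i), indices taken mod 5.
Σ = (-244) + (91) + (65) + (-403) + (-298) = -789
Area = |Σ|/2 = 394.5.
Hole:
Apply the shoelace formula: 2A = Σ (x_i·y_{i+1} − x_{i+1}·y_i), indices taken mod 3.
Σ = (2) + (7) + (-8) = 1
Area = |Σ|/2 = 0.5.
Net area = 394.5 − 0.5 = 394.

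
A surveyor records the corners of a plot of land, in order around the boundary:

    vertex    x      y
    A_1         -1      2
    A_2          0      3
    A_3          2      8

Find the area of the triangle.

1.5

Apply the shoelace formula: 2A = Σ (x_i·y_{i+1} − x_{i+1}·y_i), indices taken mod 3.
A_1→A_2: (-1)(3) − (0)(2) = -3
A_2→A_3: (0)(8) − (2)(3) = -6
A_3→A_1: (2)(2) − (-1)(8) = 12
Σ = 3
Area = |Σ|/2 = 1.5.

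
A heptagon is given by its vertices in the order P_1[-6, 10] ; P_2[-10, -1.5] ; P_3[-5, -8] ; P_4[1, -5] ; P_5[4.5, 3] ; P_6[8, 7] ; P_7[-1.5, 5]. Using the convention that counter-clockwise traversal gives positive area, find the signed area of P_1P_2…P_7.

Apply Gauss's area formula: 2A = Σ (x_i·y_{i+1} − x_{i+1}·y_i), indices taken mod 7.
P_1→P_2: (-6)(-1.5) − (-10)(10) = 109
P_2→P_3: (-10)(-8) − (-5)(-1.5) = 72.5
P_3→P_4: (-5)(-5) − (1)(-8) = 33
P_4→P_5: (1)(3) − (4.5)(-5) = 25.5
P_5→P_6: (4.5)(7) − (8)(3) = 7.5
P_6→P_7: (8)(5) − (-1.5)(7) = 50.5
P_7→P_1: (-1.5)(10) − (-6)(5) = 15
Σ = 313
Signed area = Σ/2 = 156.5 (positive ⇒ counter-clockwise traversal).

156.5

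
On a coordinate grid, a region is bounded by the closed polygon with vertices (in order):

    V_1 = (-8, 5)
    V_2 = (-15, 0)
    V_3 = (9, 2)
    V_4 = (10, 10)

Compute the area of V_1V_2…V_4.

122.5

Cross-terms: 75, -30, 70, 130  ⇒  Σ = 245
Area = |Σ|/2 = 122.5.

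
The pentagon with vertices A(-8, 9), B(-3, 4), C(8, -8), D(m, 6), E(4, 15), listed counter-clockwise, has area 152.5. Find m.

6

The doubled signed area Σ (x_i y_{i+1} − x_{i+1} y_i) is linear in m.
With m=0 it equals 167; the coefficient of m is 23 (from the two edges through D).
So 23·m + 167 = 2·152.5 = 305 ⇒ m = 6.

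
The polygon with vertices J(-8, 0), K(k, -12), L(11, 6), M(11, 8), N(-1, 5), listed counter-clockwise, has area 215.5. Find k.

Write out the shoelace sum; only the two edges meeting at K involve k:
2·Area = [((-8)·(-12) − k·0) + (k·6 − 11·(-12))] + 125
       = 6·k + 353 = 431
⇒ k = 13.

13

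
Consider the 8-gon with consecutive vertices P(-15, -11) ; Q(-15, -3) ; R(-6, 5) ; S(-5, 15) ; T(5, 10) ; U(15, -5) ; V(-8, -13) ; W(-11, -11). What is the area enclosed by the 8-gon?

Apply the shoelace formula: 2A = Σ (x_i·y_{i+1} − x_{i+1}·y_i), indices taken mod 8.
Cross-terms: -120, -93, -65, -125, -175, -235, -55, -44  ⇒  Σ = -912
Area = |Σ|/2 = 456.

456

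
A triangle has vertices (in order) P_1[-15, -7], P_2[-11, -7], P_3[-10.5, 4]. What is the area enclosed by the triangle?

22

P_1→P_2: (-15)(-7) − (-11)(-7) = 28
P_2→P_3: (-11)(4) − (-10.5)(-7) = -117.5
P_3→P_1: (-10.5)(-7) − (-15)(4) = 133.5
Σ = 44
Area = |Σ|/2 = 22.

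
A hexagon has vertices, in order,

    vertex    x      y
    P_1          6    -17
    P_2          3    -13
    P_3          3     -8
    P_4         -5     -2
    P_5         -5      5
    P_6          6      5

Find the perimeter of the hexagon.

60

|P_1P_2| = √((-3)² + (4)²) = √25 = 5
|P_2P_3| = √((0)² + (5)²) = √25 = 5
|P_3P_4| = √((-8)² + (6)²) = √100 = 10
|P_4P_5| = √((0)² + (7)²) = √49 = 7
|P_5P_6| = √((11)² + (0)²) = √121 = 11
|P_6P_1| = √((0)² + (-22)²) = √484 = 22
Perimeter = 5 + 5 + 10 + 7 + 11 + 22 = 60.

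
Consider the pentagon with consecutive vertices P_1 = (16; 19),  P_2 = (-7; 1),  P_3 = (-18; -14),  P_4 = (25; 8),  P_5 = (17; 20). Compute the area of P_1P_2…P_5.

Apply Gauss's area formula: 2A = Σ (x_i·y_{i+1} − x_{i+1}·y_i), indices taken mod 5.
Cross-terms: 149, 116, 206, 364, 3  ⇒  Σ = 838
Area = |Σ|/2 = 419.

419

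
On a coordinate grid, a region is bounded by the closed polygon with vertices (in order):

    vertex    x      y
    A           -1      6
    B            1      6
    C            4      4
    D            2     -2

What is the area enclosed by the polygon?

19

Apply the surveyor's formula: 2A = Σ (x_i·y_{i+1} − x_{i+1}·y_i), indices taken mod 4.
Cross-terms: -12, -20, -16, 10  ⇒  Σ = -38
Area = |Σ|/2 = 19.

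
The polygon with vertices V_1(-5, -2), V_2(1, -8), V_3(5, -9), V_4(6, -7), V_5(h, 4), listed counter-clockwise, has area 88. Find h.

Write out the shoelace sum; only the two edges meeting at V_5 involve h:
2·Area = [(6·4 − h·(-7)) + (h·(-2) − (-5)·4)] + 92
       = 5·h + 136 = 176
⇒ h = 8.

8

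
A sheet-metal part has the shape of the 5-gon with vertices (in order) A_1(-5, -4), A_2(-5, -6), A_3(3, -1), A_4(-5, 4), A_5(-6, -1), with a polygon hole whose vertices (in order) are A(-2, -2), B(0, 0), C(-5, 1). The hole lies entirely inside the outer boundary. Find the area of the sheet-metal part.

Outer boundary:
Cross-terms: 10, 23, 7, 29, 19  ⇒  Σ = 88
Area = |Σ|/2 = 44.
Hole:
Σ = (0) + (0) + (12) = 12
Area = |Σ|/2 = 6.
Net area = 44 − 6 = 38.

38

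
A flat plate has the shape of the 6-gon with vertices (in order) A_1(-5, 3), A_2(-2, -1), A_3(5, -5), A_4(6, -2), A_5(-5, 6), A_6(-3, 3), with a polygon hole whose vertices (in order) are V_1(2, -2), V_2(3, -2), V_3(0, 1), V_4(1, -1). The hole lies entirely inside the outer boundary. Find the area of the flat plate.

38.5

Outer boundary:
Apply Gauss's area formula: 2A = Σ (x_i·y_{i+1} − x_{i+1}·y_i), indices taken mod 6.
Σ = (11) + (15) + (20) + (26) + (3) + (6) = 81
Area = |Σ|/2 = 40.5.
Hole:
Apply the shoelace (surveyor's) formula: 2A = Σ (x_i·y_{i+1} − x_{i+1}·y_i), indices taken mod 4.
V_1→V_2: (2)(-2) − (3)(-2) = 2
V_2→V_3: (3)(1) − (0)(-2) = 3
V_3→V_4: (0)(-1) − (1)(1) = -1
V_4→V_1: (1)(-2) − (2)(-1) = 0
Σ = 4
Area = |Σ|/2 = 2.
Net area = 40.5 − 2 = 38.5.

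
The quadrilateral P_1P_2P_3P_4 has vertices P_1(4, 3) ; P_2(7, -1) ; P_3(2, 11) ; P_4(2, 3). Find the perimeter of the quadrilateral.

28

|P_1P_2| = √((3)² + (-4)²) = √25 = 5
|P_2P_3| = √((-5)² + (12)²) = √169 = 13
|P_3P_4| = √((0)² + (-8)²) = √64 = 8
|P_4P_1| = √((2)² + (0)²) = √4 = 2
Perimeter = 5 + 13 + 8 + 2 = 28.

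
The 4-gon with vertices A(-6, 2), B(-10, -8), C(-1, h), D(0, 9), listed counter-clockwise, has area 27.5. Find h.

5

The doubled signed area Σ (x_i y_{i+1} − x_{i+1} y_i) is linear in h.
With h=0 it equals 105; the coefficient of h is -10 (from the two edges through C).
So -10·h + 105 = 2·27.5 = 55 ⇒ h = 5.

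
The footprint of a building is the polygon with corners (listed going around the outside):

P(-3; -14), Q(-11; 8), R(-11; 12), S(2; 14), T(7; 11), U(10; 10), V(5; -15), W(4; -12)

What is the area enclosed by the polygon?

Apply the surveyor's formula: 2A = Σ (x_i·y_{i+1} − x_{i+1}·y_i), indices taken mod 8.
Cross-terms: -178, -44, -178, -76, -40, -200, 0, -92  ⇒  Σ = -808
Area = |Σ|/2 = 404.

404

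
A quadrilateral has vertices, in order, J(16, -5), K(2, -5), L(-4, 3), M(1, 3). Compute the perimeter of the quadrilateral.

|JK| = √((-14)² + (0)²) = √196 = 14
|KL| = √((-6)² + (8)²) = √100 = 10
|LM| = √((5)² + (0)²) = √25 = 5
|MJ| = √((15)² + (-8)²) = √289 = 17
Perimeter = 14 + 10 + 5 + 17 = 46.

46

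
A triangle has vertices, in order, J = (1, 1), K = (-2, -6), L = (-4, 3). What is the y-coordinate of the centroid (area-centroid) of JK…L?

-2/3

Apply Gauss's area formula. First the cross-terms c_i = x_i·y_{i+1} − x_{i+1}·y_i:
  -4, -30, -7  ⇒  2A = -41, A = -20.5.
Then Σ (y_i + y_{i+1})·c_i = 82, so ȳ = 82 / (6·(-20.5)) = -2/3.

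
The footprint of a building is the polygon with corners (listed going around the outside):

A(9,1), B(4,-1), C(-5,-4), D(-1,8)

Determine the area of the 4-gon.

Apply the surveyor's formula: 2A = Σ (x_i·y_{i+1} − x_{i+1}·y_i), indices taken mod 4.
Cross-terms: -13, -21, -44, -73  ⇒  Σ = -151
Area = |Σ|/2 = 75.5.

75.5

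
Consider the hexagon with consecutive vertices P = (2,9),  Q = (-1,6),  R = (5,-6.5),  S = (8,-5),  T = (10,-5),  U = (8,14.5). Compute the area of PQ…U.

Apply the shoelace (surveyor's) formula: 2A = Σ (x_i·y_{i+1} − x_{i+1}·y_i), indices taken mod 6.
Σ = (21) + (-23.5) + (27) + (10) + (185) + (43) = 262.5
Area = |Σ|/2 = 131.25.

131.25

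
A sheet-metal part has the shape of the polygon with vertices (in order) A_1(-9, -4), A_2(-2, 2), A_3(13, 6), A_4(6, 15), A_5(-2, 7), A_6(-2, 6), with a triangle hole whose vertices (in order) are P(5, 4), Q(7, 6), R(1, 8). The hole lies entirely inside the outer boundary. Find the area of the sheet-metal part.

Outer boundary:
Cross-terms: -26, -38, 159, 72, 2, 62  ⇒  Σ = 231
Area = |Σ|/2 = 115.5.
Hole:
Apply the shoelace formula: 2A = Σ (x_i·y_{i+1} − x_{i+1}·y_i), indices taken mod 3.
P→Q: (5)(6) − (7)(4) = 2
Q→R: (7)(8) − (1)(6) = 50
R→P: (1)(4) − (5)(8) = -36
Σ = 16
Area = |Σ|/2 = 8.
Net area = 115.5 − 8 = 107.5.

107.5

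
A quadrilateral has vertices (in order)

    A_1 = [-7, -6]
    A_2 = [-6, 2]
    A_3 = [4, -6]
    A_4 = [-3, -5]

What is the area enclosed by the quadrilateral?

38.5

Apply the shoelace formula: 2A = Σ (x_i·y_{i+1} − x_{i+1}·y_i), indices taken mod 4.
Cross-terms: -50, 28, -38, -17  ⇒  Σ = -77
Area = |Σ|/2 = 38.5.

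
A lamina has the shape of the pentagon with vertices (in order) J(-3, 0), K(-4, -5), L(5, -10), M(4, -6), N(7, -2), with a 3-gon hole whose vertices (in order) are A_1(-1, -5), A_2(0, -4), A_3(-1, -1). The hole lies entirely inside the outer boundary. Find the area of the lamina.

57

Outer boundary:
J→K: (-3)(-5) − (-4)(0) = 15
K→L: (-4)(-10) − (5)(-5) = 65
L→M: (5)(-6) − (4)(-10) = 10
M→N: (4)(-2) − (7)(-6) = 34
N→J: (7)(0) − (-3)(-2) = -6
Σ = 118
Area = |Σ|/2 = 59.
Hole:
Apply Gauss's area formula: 2A = Σ (x_i·y_{i+1} − x_{i+1}·y_i), indices taken mod 3.
Σ = (4) + (-4) + (4) = 4
Area = |Σ|/2 = 2.
Net area = 59 − 2 = 57.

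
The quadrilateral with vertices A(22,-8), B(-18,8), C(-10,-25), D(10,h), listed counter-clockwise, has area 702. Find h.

The doubled signed area Σ (x_i y_{i+1} − x_{i+1} y_i) is linear in h.
With h=0 it equals 732; the coefficient of h is -32 (from the two edges through D).
So -32·h + 732 = 2·702 = 1404 ⇒ h = -21.

-21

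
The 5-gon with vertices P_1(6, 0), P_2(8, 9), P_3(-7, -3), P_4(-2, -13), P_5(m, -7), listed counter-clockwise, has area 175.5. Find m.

9

Write out the shoelace sum; only the two edges meeting at P_5 involve m:
2·Area = [((-2)·(-7) − m·(-13)) + (m·0 − 6·(-7))] + 178
       = 13·m + 234 = 351
⇒ m = 9.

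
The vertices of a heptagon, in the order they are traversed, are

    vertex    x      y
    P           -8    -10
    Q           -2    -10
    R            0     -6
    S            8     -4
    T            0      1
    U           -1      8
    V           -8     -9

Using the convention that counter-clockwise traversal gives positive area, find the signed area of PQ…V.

Apply the surveyor's formula: 2A = Σ (x_i·y_{i+1} − x_{i+1}·y_i), indices taken mod 7.
P→Q: (-8)(-10) − (-2)(-10) = 60
Q→R: (-2)(-6) − (0)(-10) = 12
R→S: (0)(-4) − (8)(-6) = 48
S→T: (8)(1) − (0)(-4) = 8
T→U: (0)(8) − (-1)(1) = 1
U→V: (-1)(-9) − (-8)(8) = 73
V→P: (-8)(-10) − (-8)(-9) = 8
Σ = 210
Signed area = Σ/2 = 105 (positive ⇒ counter-clockwise traversal).

105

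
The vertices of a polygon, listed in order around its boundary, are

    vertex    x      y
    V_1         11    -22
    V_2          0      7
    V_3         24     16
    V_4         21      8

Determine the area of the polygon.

392.5

Σ = (77) + (-168) + (-144) + (-550) = -785
Area = |Σ|/2 = 392.5.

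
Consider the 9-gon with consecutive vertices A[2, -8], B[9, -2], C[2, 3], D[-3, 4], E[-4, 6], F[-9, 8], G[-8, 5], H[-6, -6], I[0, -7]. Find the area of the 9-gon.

Apply the shoelace (surveyor's) formula: 2A = Σ (x_i·y_{i+1} − x_{i+1}·y_i), indices taken mod 9.
Σ = (68) + (31) + (17) + (-2) + (22) + (19) + (78) + (42) + (14) = 289
Area = |Σ|/2 = 144.5.

144.5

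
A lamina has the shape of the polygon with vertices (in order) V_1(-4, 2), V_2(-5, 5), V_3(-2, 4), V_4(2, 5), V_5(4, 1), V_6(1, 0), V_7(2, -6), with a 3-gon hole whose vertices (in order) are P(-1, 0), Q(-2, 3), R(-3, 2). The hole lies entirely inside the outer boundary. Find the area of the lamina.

39.5

Outer boundary:
Apply the shoelace (surveyor's) formula: 2A = Σ (x_i·y_{i+1} − x_{i+1}·y_i), indices taken mod 7.
Σ = (-10) + (-10) + (-18) + (-18) + (-1) + (-6) + (-20) = -83
Area = |Σ|/2 = 41.5.
Hole:
Apply the shoelace (surveyor's) formula: 2A = Σ (x_i·y_{i+1} − x_{i+1}·y_i), indices taken mod 3.
Σ = (-3) + (5) + (2) = 4
Area = |Σ|/2 = 2.
Net area = 41.5 − 2 = 39.5.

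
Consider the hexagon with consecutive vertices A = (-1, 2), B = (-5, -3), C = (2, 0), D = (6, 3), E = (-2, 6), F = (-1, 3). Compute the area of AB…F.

Apply the surveyor's formula: 2A = Σ (x_i·y_{i+1} − x_{i+1}·y_i), indices taken mod 6.
Σ = (13) + (6) + (6) + (42) + (0) + (1) = 68
Area = |Σ|/2 = 34.

34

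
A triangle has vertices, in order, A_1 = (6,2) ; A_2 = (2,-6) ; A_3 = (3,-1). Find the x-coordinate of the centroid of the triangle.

Apply the shoelace formula. First the cross-terms c_i = x_i·y_{i+1} − x_{i+1}·y_i:
  -40, 16, 12  ⇒  2A = -12, A = -6.
Then Σ (x_i + x_{i+1})·c_i = -132, so x̄ = -132 / (6·(-6)) = 11/3.

11/3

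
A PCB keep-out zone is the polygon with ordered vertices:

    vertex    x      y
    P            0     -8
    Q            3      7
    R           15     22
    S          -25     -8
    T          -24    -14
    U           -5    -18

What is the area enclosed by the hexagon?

487.5

Apply the shoelace (surveyor's) formula: 2A = Σ (x_i·y_{i+1} − x_{i+1}·y_i), indices taken mod 6.
Σ = (24) + (-39) + (430) + (158) + (362) + (40) = 975
Area = |Σ|/2 = 487.5.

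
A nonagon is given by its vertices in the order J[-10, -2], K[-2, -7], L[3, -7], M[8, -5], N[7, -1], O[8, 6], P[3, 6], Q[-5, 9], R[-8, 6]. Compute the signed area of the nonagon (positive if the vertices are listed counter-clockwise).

212

J→K: (-10)(-7) − (-2)(-2) = 66
K→L: (-2)(-7) − (3)(-7) = 35
L→M: (3)(-5) − (8)(-7) = 41
M→N: (8)(-1) − (7)(-5) = 27
N→O: (7)(6) − (8)(-1) = 50
O→P: (8)(6) − (3)(6) = 30
P→Q: (3)(9) − (-5)(6) = 57
Q→R: (-5)(6) − (-8)(9) = 42
R→J: (-8)(-2) − (-10)(6) = 76
Σ = 424
Signed area = Σ/2 = 212 (positive ⇒ counter-clockwise traversal).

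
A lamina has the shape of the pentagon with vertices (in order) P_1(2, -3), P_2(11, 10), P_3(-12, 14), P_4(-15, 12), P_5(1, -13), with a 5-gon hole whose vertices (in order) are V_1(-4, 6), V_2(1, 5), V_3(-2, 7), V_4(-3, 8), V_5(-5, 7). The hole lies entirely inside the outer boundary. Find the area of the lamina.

Outer boundary:
Apply the shoelace (surveyor's) formula: 2A = Σ (x_i·y_{i+1} − x_{i+1}·y_i), indices taken mod 5.
Σ = (53) + (274) + (66) + (183) + (23) = 599
Area = |Σ|/2 = 299.5.
Hole:
Apply Gauss's area formula: 2A = Σ (x_i·y_{i+1} − x_{i+1}·y_i), indices taken mod 5.
Cross-terms: -26, 17, 5, 19, -2  ⇒  Σ = 13
Area = |Σ|/2 = 6.5.
Net area = 299.5 − 6.5 = 293.

293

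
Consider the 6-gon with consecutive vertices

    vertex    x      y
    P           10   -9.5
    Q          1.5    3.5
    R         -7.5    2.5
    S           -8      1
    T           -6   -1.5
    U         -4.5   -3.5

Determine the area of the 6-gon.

Apply the shoelace formula: 2A = Σ (x_i·y_{i+1} − x_{i+1}·y_i), indices taken mod 6.
Σ = (49.25) + (30) + (12.5) + (18) + (14.25) + (77.75) = 201.75
Area = |Σ|/2 = 100.875.

100.875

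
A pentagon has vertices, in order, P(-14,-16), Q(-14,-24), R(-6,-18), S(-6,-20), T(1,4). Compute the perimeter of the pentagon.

70

|PQ| = √((0)² + (-8)²) = √64 = 8
|QR| = √((8)² + (6)²) = √100 = 10
|RS| = √((0)² + (-2)²) = √4 = 2
|ST| = √((7)² + (24)²) = √625 = 25
|TP| = √((-15)² + (-20)²) = √625 = 25
Perimeter = 8 + 10 + 2 + 25 + 25 = 70.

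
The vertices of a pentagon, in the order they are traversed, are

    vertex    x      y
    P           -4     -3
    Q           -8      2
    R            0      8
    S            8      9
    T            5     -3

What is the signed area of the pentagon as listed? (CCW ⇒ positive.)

Apply the shoelace (surveyor's) formula: 2A = Σ (x_i·y_{i+1} − x_{i+1}·y_i), indices taken mod 5.
P→Q: (-4)(2) − (-8)(-3) = -32
Q→R: (-8)(8) − (0)(2) = -64
R→S: (0)(9) − (8)(8) = -64
S→T: (8)(-3) − (5)(9) = -69
T→P: (5)(-3) − (-4)(-3) = -27
Σ = -256
Signed area = Σ/2 = -128 (negative ⇒ clockwise traversal).

-128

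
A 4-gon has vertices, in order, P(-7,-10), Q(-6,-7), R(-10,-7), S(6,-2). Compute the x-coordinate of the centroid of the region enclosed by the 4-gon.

Apply Gauss's area formula. First the cross-terms c_i = x_i·y_{i+1} − x_{i+1}·y_i:
  -11, -28, 62, -74  ⇒  2A = -51, A = -25.5.
Then Σ (x_i + x_{i+1})·c_i = 417, so x̄ = 417 / (6·(-25.5)) = -139/51.

-139/51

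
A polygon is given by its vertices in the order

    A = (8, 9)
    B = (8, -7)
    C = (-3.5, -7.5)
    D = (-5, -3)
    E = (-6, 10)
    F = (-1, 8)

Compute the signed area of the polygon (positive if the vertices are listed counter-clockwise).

-209.25

Σ = (-128) + (-84.5) + (-27) + (-68) + (-38) + (-73) = -418.5
Signed area = Σ/2 = -209.25 (negative ⇒ clockwise traversal).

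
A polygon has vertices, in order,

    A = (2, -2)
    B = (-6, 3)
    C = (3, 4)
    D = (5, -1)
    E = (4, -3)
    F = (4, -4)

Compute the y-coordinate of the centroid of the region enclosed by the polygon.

78/77

Apply the shoelace (surveyor's) formula. First the cross-terms c_i = x_i·y_{i+1} − x_{i+1}·y_i:
  -6, -33, -23, -11, -4, 0  ⇒  2A = -77, A = -38.5.
Then Σ (y_i + y_{i+1})·c_i = -234, so ȳ = -234 / (6·(-38.5)) = 78/77.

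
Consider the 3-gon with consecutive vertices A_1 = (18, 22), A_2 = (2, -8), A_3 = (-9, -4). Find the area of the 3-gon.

197

Apply the shoelace (surveyor's) formula: 2A = Σ (x_i·y_{i+1} − x_{i+1}·y_i), indices taken mod 3.
Cross-terms: -188, -80, -126  ⇒  Σ = -394
Area = |Σ|/2 = 197.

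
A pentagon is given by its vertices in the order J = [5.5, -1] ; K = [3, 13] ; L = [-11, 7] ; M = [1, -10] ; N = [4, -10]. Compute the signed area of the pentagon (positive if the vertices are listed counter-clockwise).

211.25

Apply the surveyor's formula: 2A = Σ (x_i·y_{i+1} − x_{i+1}·y_i), indices taken mod 5.
J→K: (5.5)(13) − (3)(-1) = 74.5
K→L: (3)(7) − (-11)(13) = 164
L→M: (-11)(-10) − (1)(7) = 103
M→N: (1)(-10) − (4)(-10) = 30
N→J: (4)(-1) − (5.5)(-10) = 51
Σ = 422.5
Signed area = Σ/2 = 211.25 (positive ⇒ counter-clockwise traversal).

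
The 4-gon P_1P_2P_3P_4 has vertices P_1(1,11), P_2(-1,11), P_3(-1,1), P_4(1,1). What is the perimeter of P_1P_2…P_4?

24

|P_1P_2| = √((-2)² + (0)²) = √4 = 2
|P_2P_3| = √((0)² + (-10)²) = √100 = 10
|P_3P_4| = √((2)² + (0)²) = √4 = 2
|P_4P_1| = √((0)² + (10)²) = √100 = 10
Perimeter = 2 + 10 + 2 + 10 = 24.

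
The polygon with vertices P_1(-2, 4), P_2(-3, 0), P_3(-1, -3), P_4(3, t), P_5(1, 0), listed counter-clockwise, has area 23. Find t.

-6

The doubled signed area Σ (x_i y_{i+1} − x_{i+1} y_i) is linear in t.
With t=0 it equals 34; the coefficient of t is -2 (from the two edges through P_4).
So -2·t + 34 = 2·23 = 46 ⇒ t = -6.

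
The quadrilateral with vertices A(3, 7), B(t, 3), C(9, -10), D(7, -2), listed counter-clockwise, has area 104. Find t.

Write out the shoelace sum; only the two edges meeting at B involve t:
2·Area = [(3·3 − t·7) + (t·(-10) − 9·3)] + 107
       = -17·t + 89 = 208
⇒ t = -7.

-7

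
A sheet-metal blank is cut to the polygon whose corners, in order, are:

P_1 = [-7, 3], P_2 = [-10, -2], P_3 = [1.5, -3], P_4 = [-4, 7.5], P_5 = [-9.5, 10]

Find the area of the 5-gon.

Apply the shoelace (surveyor's) formula: 2A = Σ (x_i·y_{i+1} − x_{i+1}·y_i), indices taken mod 5.
Cross-terms: 44, 33, -0.75, 31.25, 41.5  ⇒  Σ = 149
Area = |Σ|/2 = 74.5.

74.5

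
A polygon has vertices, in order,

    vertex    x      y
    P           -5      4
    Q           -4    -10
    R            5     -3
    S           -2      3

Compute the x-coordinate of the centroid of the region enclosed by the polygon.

Apply Gauss's area formula. First the cross-terms c_i = x_i·y_{i+1} − x_{i+1}·y_i:
  66, 62, 9, 7  ⇒  2A = 144, A = 72.
Then Σ (x_i + x_{i+1})·c_i = -554, so x̄ = -554 / (6·72) = -277/216.

-277/216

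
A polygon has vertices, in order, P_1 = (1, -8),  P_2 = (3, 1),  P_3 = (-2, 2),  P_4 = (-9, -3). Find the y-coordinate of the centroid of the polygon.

Apply the shoelace (surveyor's) formula. First the cross-terms c_i = x_i·y_{i+1} − x_{i+1}·y_i:
  25, 8, 24, 75  ⇒  2A = 132, A = 66.
Then Σ (y_i + y_{i+1})·c_i = -1000, so ȳ = -1000 / (6·66) = -250/99.

-250/99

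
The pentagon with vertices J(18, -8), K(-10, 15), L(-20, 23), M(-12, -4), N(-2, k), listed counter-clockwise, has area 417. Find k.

The doubled signed area Σ (x_i y_{i+1} − x_{i+1} y_i) is linear in k.
With k=0 it equals 624; the coefficient of k is -30 (from the two edges through N).
So -30·k + 624 = 2·417 = 834 ⇒ k = -7.

-7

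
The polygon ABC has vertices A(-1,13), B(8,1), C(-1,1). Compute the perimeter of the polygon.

36

|AB| = √((9)² + (-12)²) = √225 = 15
|BC| = √((-9)² + (0)²) = √81 = 9
|CA| = √((0)² + (12)²) = √144 = 12
Perimeter = 15 + 9 + 12 = 36.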